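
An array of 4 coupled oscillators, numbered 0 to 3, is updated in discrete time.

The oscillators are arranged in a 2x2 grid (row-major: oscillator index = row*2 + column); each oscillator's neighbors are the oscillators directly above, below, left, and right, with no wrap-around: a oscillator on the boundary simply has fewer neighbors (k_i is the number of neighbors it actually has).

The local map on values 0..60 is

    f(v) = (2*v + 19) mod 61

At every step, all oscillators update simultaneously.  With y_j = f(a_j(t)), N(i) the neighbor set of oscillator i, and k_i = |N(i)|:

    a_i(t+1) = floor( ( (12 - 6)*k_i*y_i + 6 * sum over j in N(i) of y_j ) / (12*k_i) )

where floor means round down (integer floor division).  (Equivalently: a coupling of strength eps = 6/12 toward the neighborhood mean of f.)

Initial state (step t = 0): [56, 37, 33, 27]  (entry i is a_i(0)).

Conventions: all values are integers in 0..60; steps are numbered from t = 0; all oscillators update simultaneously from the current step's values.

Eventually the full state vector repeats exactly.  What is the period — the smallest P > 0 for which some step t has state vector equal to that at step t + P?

Answer: 7
Key observation: The state at step 11, [49, 52, 48, 51], reappears at step 18 — and no state repeats earlier — so the cycle the system enters has period 7.

Derivation:
t=0: [56, 37, 33, 27]
t=1: [18, 21, 17, 20]
t=2: [40, 28, 55, 42]
t=3: [24, 27, 23, 26]
t=4: [7, 10, 6, 9]
t=5: [34, 37, 33, 36]
t=6: [27, 30, 26, 29]
t=7: [13, 16, 12, 15]
t=8: [46, 49, 45, 48]
t=9: [51, 54, 50, 53]
t=10: [45, 18, 44, 17]
t=11: [49, 52, 48, 51]
t=12: [41, 29, 56, 43]
t=13: [26, 29, 25, 28]
t=14: [11, 14, 10, 13]
t=15: [42, 45, 41, 44]
t=16: [43, 46, 42, 45]
t=17: [45, 48, 44, 47]
t=18: [49, 52, 48, 51]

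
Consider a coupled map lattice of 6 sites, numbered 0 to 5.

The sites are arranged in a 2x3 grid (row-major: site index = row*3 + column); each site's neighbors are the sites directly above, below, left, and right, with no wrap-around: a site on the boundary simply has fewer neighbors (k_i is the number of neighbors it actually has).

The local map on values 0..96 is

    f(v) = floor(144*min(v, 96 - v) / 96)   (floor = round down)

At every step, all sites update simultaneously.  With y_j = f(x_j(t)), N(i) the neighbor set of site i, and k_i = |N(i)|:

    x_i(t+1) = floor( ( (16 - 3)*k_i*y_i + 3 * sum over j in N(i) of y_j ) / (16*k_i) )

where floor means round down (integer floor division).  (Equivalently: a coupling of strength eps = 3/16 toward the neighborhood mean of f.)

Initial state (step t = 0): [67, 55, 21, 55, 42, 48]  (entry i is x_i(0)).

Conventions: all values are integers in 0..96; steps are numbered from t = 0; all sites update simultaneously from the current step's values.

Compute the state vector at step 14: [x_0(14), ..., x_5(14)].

Simulating step by step:
t=0: [67, 55, 21, 55, 42, 48]
t=1: [46, 58, 37, 59, 63, 67]
t=2: [66, 57, 54, 55, 49, 44]
t=3: [47, 58, 62, 60, 68, 66]
t=4: [67, 56, 51, 54, 43, 45]
t=5: [46, 59, 66, 61, 63, 66]
t=6: [66, 54, 45, 53, 49, 45]
t=7: [48, 62, 66, 62, 69, 67]
t=8: [68, 51, 45, 51, 41, 42]
t=9: [46, 65, 66, 64, 61, 63]
t=10: [64, 47, 45, 50, 51, 48]
t=11: [52, 68, 67, 66, 67, 71]
t=12: [61, 43, 42, 46, 42, 38]
t=13: [54, 63, 62, 66, 63, 58]
t=14: [60, 50, 51, 47, 49, 55]

Answer: [60, 50, 51, 47, 49, 55]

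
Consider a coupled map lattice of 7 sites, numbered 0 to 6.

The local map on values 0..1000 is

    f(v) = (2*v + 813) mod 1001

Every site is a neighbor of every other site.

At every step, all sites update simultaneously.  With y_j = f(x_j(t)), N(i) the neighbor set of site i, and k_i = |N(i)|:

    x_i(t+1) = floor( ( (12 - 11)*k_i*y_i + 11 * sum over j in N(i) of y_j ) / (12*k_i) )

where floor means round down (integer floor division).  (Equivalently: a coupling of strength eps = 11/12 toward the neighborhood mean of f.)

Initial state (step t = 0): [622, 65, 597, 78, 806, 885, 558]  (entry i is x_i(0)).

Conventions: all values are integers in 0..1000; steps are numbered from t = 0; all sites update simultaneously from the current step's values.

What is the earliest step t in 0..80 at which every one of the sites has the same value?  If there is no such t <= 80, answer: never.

Simulating step by step:
t=0: [622, 65, 597, 78, 806, 885, 558]  (not all equal)
t=1: [592, 530, 596, 529, 567, 556, 532]  (not all equal)
t=2: [769, 777, 838, 777, 772, 774, 777]  (not all equal)
t=3: [379, 378, 370, 378, 379, 379, 378]  (not all equal)
t=4: [566, 566, 567, 566, 566, 566, 566]  (not all equal)
t=5: [944, 944, 944, 944, 944, 944, 944]  (all equal)

Answer: 5
Key observation: Synchronization is absorbing here: once all sites are equal they stay equal, and step 5 is the first all-equal step.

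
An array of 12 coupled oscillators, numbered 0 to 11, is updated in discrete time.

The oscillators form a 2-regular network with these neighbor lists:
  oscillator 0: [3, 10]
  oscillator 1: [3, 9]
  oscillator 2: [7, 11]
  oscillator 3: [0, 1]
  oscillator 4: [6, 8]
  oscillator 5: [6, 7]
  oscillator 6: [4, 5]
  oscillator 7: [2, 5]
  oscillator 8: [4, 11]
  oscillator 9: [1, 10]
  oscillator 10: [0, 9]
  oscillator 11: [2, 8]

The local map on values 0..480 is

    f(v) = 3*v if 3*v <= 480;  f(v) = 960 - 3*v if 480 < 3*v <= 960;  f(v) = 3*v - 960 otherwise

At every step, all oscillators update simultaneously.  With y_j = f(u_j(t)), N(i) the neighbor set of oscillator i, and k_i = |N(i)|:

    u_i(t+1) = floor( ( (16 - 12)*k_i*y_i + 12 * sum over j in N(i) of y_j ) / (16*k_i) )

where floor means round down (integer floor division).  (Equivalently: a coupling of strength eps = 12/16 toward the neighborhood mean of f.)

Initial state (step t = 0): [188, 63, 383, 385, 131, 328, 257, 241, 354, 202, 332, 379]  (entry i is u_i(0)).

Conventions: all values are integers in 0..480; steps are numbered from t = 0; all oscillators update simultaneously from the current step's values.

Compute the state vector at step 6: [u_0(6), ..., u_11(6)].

Simulating step by step:
t=0: [188, 63, 383, 385, 131, 328, 257, 241, 354, 202, 332, 379]
t=1: [185, 253, 202, 268, 207, 165, 203, 139, 239, 172, 290, 153]
t=2: [193, 275, 417, 266, 307, 404, 389, 411, 360, 220, 340, 338]
t=3: [178, 207, 195, 234, 132, 243, 160, 271, 64, 148, 270, 167]
t=4: [259, 348, 321, 351, 351, 292, 355, 264, 368, 294, 363, 327]
t=5: [129, 85, 71, 123, 116, 123, 92, 74, 78, 99, 130, 60]
t=6: [381, 313, 204, 333, 278, 279, 337, 273, 256, 316, 354, 212]

Answer: [381, 313, 204, 333, 278, 279, 337, 273, 256, 316, 354, 212]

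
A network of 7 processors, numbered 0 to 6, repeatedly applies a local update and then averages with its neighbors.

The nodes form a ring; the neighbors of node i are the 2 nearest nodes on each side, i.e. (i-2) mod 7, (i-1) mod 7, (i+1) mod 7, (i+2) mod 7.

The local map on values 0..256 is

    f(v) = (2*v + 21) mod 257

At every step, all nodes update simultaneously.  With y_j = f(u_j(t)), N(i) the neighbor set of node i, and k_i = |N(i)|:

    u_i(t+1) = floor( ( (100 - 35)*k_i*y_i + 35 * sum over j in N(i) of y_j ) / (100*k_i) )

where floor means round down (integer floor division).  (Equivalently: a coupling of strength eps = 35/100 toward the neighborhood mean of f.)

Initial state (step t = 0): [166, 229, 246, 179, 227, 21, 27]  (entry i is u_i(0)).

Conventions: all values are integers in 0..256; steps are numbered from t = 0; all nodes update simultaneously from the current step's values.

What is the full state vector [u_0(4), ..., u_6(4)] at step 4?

Simulating step by step:
t=0: [166, 229, 246, 179, 227, 21, 27]
t=1: [116, 192, 223, 145, 186, 85, 101]
t=2: [232, 160, 188, 95, 147, 182, 208]
t=3: [194, 121, 141, 173, 95, 142, 160]
t=4: [114, 38, 71, 98, 162, 79, 91]

Answer: [114, 38, 71, 98, 162, 79, 91]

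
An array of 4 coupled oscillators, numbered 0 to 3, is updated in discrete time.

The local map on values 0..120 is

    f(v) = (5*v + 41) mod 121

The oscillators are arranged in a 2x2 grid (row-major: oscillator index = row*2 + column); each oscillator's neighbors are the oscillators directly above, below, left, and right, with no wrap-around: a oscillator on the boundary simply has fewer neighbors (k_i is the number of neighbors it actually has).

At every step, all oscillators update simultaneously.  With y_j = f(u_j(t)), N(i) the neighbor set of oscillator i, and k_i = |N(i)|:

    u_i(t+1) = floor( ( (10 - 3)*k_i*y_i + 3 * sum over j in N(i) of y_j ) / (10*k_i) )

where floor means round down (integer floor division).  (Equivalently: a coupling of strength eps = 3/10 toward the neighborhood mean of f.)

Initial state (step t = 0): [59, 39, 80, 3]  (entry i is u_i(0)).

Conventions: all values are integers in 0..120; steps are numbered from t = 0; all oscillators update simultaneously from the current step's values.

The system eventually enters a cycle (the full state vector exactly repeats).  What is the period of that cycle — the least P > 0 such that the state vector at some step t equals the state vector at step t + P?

Answer: 5
Key observation: The state at step 79, [53, 53, 53, 53], reappears at step 84 — and no state repeats earlier — so the cycle the system enters has period 5.

Derivation:
t=0: [59, 39, 80, 3]
t=1: [94, 103, 77, 68]
t=2: [39, 57, 50, 32]
t=3: [100, 88, 63, 75]
t=4: [74, 99, 96, 71]
t=5: [46, 48, 38, 36]
t=6: [42, 46, 96, 92]
t=7: [16, 24, 29, 21]
t=8: [15, 31, 49, 33]
t=9: [99, 82, 60, 77]
t=10: [64, 78, 86, 72]
t=11: [109, 71, 99, 53]
t=12: [84, 48, 61, 57]
t=13: [90, 54, 100, 80]
t=14: [23, 61, 52, 73]
t=15: [48, 84, 53, 54]
t=16: [51, 84, 61, 72]
t=17: [68, 82, 86, 56]
t=18: [42, 76, 90, 84]
t=19: [16, 56, 20, 78]
t=20: [14, 65, 24, 62]
t=21: [84, 35, 61, 82]
t=22: [98, 94, 100, 91]
t=23: [45, 27, 48, 21]
t=24: [30, 45, 34, 31]
t=25: [66, 38, 84, 69]
t=26: [36, 81, 73, 47]
t=27: [88, 78, 50, 42]
t=28: [100, 66, 53, 23]
t=29: [50, 19, 58, 35]
t=30: [49, 32, 83, 82]
t=31: [56, 75, 84, 87]
t=32: [77, 65, 97, 101]
t=33: [50, 20, 48, 50]
t=34: [43, 28, 42, 43]
t=35: [20, 46, 10, 20]
t=36: [32, 26, 69, 32]
t=37: [66, 59, 40, 66]
t=38: [37, 68, 86, 37]
t=39: [92, 44, 107, 92]
t=40: [28, 18, 69, 28]
t=41: [46, 25, 34, 46]
t=42: [40, 40, 71, 40]
t=43: [106, 120, 59, 106]
t=44: [80, 51, 91, 80]
t=45: [64, 61, 31, 64]
t=46: [110, 108, 88, 110]
t=47: [107, 100, 114, 107]
t=48: [73, 67, 31, 73]
t=49: [43, 22, 65, 43]
t=50: [14, 25, 6, 14]
t=51: [95, 64, 83, 95]
t=52: [54, 92, 74, 54]
t=53: [58, 32, 54, 58]
t=54: [84, 82, 75, 84]
t=55: [89, 91, 66, 89]
t=56: [4, 9, 6, 4]
t=57: [66, 78, 68, 66]
t=58: [18, 50, 15, 18]
t=59: [31, 37, 84, 31]
t=60: [82, 96, 91, 82]
t=61: [68, 52, 34, 68]
t=62: [34, 46, 68, 34]
t=63: [70, 47, 39, 70]
t=64: [41, 32, 88, 41]
t=65: [32, 57, 83, 32]
t=66: [82, 82, 89, 82]
t=67: [75, 88, 27, 75]
t=68: [63, 98, 54, 63]
t=69: [97, 67, 82, 97]
t=70: [44, 21, 74, 44]
t=71: [24, 23, 39, 24]
t=72: [50, 36, 92, 50]
t=73: [51, 84, 26, 51]
t=74: [60, 84, 51, 60]
t=75: [92, 98, 67, 92]
t=76: [20, 38, 14, 20]
t=77: [47, 83, 83, 47]
t=78: [51, 75, 75, 51]
t=79: [53, 53, 53, 53]
t=80: [64, 64, 64, 64]
t=81: [119, 119, 119, 119]
t=82: [31, 31, 31, 31]
t=83: [75, 75, 75, 75]
t=84: [53, 53, 53, 53]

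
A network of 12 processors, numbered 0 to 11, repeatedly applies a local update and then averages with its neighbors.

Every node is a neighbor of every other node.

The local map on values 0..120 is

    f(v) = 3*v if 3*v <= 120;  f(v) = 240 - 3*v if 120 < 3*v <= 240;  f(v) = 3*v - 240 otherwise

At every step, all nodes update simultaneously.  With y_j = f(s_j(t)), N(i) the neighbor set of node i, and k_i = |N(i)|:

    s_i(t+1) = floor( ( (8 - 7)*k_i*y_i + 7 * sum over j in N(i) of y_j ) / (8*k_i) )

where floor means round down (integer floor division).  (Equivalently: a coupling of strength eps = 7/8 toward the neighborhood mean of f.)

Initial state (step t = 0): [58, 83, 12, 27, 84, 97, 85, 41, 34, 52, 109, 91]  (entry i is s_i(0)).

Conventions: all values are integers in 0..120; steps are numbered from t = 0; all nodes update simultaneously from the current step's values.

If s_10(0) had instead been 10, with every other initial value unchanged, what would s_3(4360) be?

Answer: s_3(4360) = 15
Key observation: The state at step 4, [15, 15, 15, 15, 15, 15, 15, 15, 15, 15, 15, 15], reappears at step 8: the system is in a cycle of period 4 from step 4 on.  Therefore the state at step 4360 equals the state at step 4 + ((4360 - 4) mod 4) = 4, which is [15, 15, 15, 15, 15, 15, 15, 15, 15, 15, 15, 15].

Derivation:
t=0: [58, 83, 12, 27, 84, 97, 85, 41, 34, 52, 10, 91]
t=1: [53, 51, 52, 54, 51, 52, 51, 55, 55, 54, 51, 52]
t=2: [82, 82, 82, 82, 82, 82, 82, 81, 81, 82, 82, 82]
t=3: [5, 5, 5, 5, 5, 5, 5, 5, 5, 5, 5, 5]
t=4: [15, 15, 15, 15, 15, 15, 15, 15, 15, 15, 15, 15]
t=5: [45, 45, 45, 45, 45, 45, 45, 45, 45, 45, 45, 45]
t=6: [105, 105, 105, 105, 105, 105, 105, 105, 105, 105, 105, 105]
t=7: [75, 75, 75, 75, 75, 75, 75, 75, 75, 75, 75, 75]
t=8: [15, 15, 15, 15, 15, 15, 15, 15, 15, 15, 15, 15]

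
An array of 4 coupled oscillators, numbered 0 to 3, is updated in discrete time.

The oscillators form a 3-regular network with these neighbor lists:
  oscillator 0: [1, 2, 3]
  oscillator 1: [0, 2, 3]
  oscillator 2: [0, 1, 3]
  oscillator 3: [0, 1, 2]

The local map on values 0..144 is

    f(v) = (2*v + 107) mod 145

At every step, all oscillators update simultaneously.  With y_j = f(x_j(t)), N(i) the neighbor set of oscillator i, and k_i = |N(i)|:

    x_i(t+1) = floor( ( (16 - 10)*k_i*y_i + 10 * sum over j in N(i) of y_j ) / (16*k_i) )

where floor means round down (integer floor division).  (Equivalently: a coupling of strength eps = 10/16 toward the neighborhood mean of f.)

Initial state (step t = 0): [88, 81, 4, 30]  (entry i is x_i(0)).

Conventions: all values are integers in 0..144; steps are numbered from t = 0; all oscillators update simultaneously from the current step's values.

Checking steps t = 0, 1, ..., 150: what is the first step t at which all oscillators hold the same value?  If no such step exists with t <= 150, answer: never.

Answer: 6
Key observation: Synchronization is absorbing here: once all oscillators are equal they stay equal, and step 6 is the first all-equal step.

Derivation:
t=0: [88, 81, 4, 30]  (not all equal)
t=1: [106, 103, 102, 86]  (not all equal)
t=2: [47, 46, 46, 65]  (not all equal)
t=3: [62, 62, 62, 68]  (not all equal)
t=4: [88, 88, 88, 90]  (not all equal)
t=5: [138, 138, 138, 139]  (not all equal)
t=6: [93, 93, 93, 93]  (all equal)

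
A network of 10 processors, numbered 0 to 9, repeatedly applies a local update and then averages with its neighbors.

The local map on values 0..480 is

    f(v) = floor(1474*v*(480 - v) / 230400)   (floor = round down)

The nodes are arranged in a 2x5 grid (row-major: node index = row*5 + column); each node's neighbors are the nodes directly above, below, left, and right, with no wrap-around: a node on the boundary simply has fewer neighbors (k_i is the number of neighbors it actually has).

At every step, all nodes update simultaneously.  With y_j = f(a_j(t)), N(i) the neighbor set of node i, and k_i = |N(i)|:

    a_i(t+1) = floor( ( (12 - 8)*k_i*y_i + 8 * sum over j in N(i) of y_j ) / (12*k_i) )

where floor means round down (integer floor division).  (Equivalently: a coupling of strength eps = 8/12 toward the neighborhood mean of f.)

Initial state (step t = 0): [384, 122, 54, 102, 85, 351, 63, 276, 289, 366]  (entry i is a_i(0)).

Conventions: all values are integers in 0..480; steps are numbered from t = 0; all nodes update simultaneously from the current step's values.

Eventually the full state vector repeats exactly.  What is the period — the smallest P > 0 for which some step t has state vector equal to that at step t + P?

Simulating step by step:
t=0: [384, 122, 54, 102, 85, 351, 63, 276, 289, 366]
t=1: [267, 215, 245, 240, 242, 230, 262, 268, 311, 277]
t=2: [364, 364, 366, 360, 365, 365, 364, 358, 354, 354]
t=3: [269, 269, 272, 274, 276, 269, 271, 275, 281, 279]
t=4: [363, 362, 361, 359, 359, 362, 362, 360, 358, 358]
t=5: [272, 272, 274, 276, 277, 272, 273, 275, 277, 278]
t=6: [361, 361, 360, 359, 359, 361, 360, 360, 359, 359]
t=7: [274, 274, 275, 276, 277, 274, 275, 276, 276, 277]
t=8: [361, 360, 360, 359, 359, 360, 360, 360, 359, 359]
t=9: [275, 275, 276, 276, 277, 275, 276, 276, 276, 277]
t=10: [360, 360, 360, 359, 359, 360, 360, 360, 359, 359]
t=11: [276, 276, 276, 276, 277, 276, 276, 276, 276, 277]
t=12: [360, 360, 360, 359, 359, 360, 360, 360, 359, 359]

Answer: 2
Key observation: The state at step 10, [360, 360, 360, 359, 359, 360, 360, 360, 359, 359], reappears at step 12 — and no state repeats earlier — so the cycle the system enters has period 2.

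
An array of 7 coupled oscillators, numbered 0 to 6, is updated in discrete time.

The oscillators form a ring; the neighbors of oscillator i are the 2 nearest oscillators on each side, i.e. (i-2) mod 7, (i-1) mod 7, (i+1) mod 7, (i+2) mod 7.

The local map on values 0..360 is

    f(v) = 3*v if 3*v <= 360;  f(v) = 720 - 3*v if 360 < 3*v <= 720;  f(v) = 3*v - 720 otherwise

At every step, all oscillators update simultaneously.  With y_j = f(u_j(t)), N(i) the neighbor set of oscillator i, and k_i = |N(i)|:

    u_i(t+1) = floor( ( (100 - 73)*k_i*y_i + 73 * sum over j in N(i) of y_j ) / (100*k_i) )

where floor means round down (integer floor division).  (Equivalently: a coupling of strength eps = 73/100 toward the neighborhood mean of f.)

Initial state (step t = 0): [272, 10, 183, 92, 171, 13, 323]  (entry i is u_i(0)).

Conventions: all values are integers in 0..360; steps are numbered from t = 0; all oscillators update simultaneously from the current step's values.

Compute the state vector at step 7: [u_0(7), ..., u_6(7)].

Simulating step by step:
t=0: [272, 10, 183, 92, 171, 13, 323]
t=1: [115, 152, 157, 156, 190, 161, 135]
t=2: [287, 283, 251, 232, 232, 257, 266]
t=3: [91, 85, 66, 49, 40, 62, 84]
t=4: [236, 227, 198, 178, 175, 194, 220]
t=5: [69, 80, 112, 141, 145, 119, 86]
t=6: [273, 265, 278, 302, 304, 287, 268]
t=7: [102, 108, 131, 145, 147, 140, 115]

Answer: [102, 108, 131, 145, 147, 140, 115]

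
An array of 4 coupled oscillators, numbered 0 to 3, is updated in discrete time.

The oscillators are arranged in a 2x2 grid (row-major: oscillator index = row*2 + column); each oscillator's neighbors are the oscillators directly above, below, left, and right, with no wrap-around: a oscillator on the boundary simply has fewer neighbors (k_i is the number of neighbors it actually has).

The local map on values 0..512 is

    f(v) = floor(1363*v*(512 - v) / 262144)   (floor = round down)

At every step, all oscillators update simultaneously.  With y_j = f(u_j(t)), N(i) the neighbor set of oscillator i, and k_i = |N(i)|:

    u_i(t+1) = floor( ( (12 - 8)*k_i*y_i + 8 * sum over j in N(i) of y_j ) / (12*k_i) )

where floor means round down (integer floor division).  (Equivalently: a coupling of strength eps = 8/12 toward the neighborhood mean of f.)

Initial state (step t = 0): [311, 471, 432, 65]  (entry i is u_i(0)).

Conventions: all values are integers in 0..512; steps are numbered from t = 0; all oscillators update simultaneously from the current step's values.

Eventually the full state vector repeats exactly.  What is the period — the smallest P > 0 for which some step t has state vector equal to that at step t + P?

Answer: 2
Key observation: The state at step 7, [320, 320, 320, 320], reappears at step 9 — and no state repeats earlier — so the cycle the system enters has period 2.

Derivation:
t=0: [311, 471, 432, 65]
t=1: [201, 192, 218, 143]
t=2: [325, 306, 310, 308]
t=3: [322, 322, 322, 326]
t=4: [318, 317, 317, 317]
t=5: [320, 320, 320, 321]
t=6: [319, 318, 318, 318]
t=7: [320, 320, 320, 320]
t=8: [319, 319, 319, 319]
t=9: [320, 320, 320, 320]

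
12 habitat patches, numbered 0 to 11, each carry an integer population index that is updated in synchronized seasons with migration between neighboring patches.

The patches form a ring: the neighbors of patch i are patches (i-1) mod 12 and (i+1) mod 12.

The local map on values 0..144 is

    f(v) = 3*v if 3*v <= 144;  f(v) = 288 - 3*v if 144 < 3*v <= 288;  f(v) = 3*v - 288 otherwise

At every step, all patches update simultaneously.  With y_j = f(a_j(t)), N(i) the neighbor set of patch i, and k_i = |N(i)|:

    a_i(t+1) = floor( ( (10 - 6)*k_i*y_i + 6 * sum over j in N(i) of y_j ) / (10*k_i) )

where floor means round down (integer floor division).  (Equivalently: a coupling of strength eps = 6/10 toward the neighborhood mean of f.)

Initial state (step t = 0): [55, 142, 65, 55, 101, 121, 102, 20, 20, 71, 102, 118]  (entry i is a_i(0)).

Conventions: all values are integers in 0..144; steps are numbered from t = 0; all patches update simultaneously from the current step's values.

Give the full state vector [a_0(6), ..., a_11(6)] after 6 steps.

Answer: [68, 58, 47, 37, 34, 39, 30, 16, 36, 58, 88, 77]

Derivation:
t=0: [55, 142, 65, 55, 101, 121, 102, 20, 20, 71, 102, 118]
t=1: [110, 120, 115, 81, 65, 39, 47, 47, 64, 53, 49, 68]
t=2: [63, 58, 57, 63, 85, 117, 133, 127, 119, 122, 120, 88]
t=3: [81, 110, 110, 84, 61, 68, 91, 91, 78, 73, 59, 60]
t=4: [63, 42, 40, 58, 78, 69, 35, 26, 46, 77, 97, 90]
t=5: [82, 116, 120, 97, 80, 80, 89, 104, 95, 65, 23, 37]
t=6: [68, 58, 47, 37, 34, 39, 30, 16, 36, 58, 88, 77]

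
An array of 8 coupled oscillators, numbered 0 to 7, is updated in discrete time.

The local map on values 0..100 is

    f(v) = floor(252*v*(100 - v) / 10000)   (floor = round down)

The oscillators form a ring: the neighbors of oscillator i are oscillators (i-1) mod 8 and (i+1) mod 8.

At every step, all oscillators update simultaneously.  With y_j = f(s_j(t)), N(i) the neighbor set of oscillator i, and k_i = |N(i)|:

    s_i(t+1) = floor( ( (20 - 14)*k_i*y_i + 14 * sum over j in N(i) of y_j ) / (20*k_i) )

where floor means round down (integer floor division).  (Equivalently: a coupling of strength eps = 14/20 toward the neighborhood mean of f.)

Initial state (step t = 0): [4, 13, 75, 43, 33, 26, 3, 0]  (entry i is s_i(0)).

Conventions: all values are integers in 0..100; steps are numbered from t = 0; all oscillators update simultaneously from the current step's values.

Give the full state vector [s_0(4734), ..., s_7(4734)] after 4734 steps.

Simulating step by step:
t=0: [4, 13, 75, 43, 33, 26, 3, 0]
t=1: [12, 28, 45, 54, 54, 36, 18, 5]
t=2: [29, 45, 57, 62, 60, 52, 35, 25]
t=3: [53, 57, 60, 60, 60, 59, 55, 51]
t=4: [61, 61, 60, 60, 60, 60, 61, 62]
t=5: [59, 59, 59, 60, 60, 59, 59, 59]
t=6: [60, 60, 60, 60, 60, 60, 60, 60]
t=7: [60, 60, 60, 60, 60, 60, 60, 60]

Answer: [60, 60, 60, 60, 60, 60, 60, 60]
Key observation: The state at step 6, [60, 60, 60, 60, 60, 60, 60, 60], reappears at step 7: the system is in a cycle of period 1 from step 6 on.  Therefore the state at step 4734 equals the state at step 6 + ((4734 - 6) mod 1) = 6, which is [60, 60, 60, 60, 60, 60, 60, 60].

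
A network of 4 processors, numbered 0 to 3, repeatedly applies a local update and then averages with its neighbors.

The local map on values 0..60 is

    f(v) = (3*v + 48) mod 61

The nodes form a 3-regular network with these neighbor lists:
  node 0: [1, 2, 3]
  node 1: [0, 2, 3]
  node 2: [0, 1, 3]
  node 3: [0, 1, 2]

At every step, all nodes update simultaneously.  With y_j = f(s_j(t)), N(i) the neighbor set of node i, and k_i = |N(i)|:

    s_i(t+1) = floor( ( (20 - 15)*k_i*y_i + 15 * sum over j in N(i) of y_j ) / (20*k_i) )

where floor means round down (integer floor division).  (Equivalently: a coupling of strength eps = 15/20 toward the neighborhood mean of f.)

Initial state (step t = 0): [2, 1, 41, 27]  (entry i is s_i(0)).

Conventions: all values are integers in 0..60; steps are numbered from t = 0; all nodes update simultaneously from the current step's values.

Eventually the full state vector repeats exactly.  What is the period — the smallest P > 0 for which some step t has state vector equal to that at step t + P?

Simulating step by step:
t=0: [2, 1, 41, 27]
t=1: [40, 40, 40, 40]
t=2: [46, 46, 46, 46]
t=3: [3, 3, 3, 3]
t=4: [57, 57, 57, 57]
t=5: [36, 36, 36, 36]
t=6: [34, 34, 34, 34]
t=7: [28, 28, 28, 28]
t=8: [10, 10, 10, 10]
t=9: [17, 17, 17, 17]
t=10: [38, 38, 38, 38]
t=11: [40, 40, 40, 40]

Answer: 10
Key observation: The state at step 1, [40, 40, 40, 40], reappears at step 11 — and no state repeats earlier — so the cycle the system enters has period 10.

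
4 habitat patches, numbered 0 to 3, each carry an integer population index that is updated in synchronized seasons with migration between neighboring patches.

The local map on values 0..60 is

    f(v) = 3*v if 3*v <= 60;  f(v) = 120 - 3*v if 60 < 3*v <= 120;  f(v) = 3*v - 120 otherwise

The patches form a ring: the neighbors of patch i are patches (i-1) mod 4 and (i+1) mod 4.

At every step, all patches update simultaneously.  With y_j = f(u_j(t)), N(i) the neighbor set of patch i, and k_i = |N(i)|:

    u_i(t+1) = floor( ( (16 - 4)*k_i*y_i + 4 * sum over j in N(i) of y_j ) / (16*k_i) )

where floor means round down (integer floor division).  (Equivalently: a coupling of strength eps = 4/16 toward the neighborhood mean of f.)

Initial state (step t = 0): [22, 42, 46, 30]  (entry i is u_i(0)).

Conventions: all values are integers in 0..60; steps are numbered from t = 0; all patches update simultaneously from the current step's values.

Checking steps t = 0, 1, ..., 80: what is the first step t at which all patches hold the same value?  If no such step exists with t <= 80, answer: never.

Answer: 13
Key observation: Synchronization is absorbing here: once all patches are equal they stay equal, and step 13 is the first all-equal step.

Derivation:
t=0: [22, 42, 46, 30]  (not all equal)
t=1: [45, 13, 18, 31]  (not all equal)
t=2: [19, 37, 48, 28]  (not all equal)
t=3: [48, 16, 23, 37]  (not all equal)
t=4: [25, 45, 45, 16]  (not all equal)
t=5: [41, 18, 19, 43]  (not all equal)
t=6: [10, 48, 50, 14]  (not all equal)
t=7: [30, 25, 30, 39]  (not all equal)
t=8: [28, 41, 28, 9]  (not all equal)
t=9: [30, 11, 30, 29]  (not all equal)
t=10: [30, 32, 30, 32]  (not all equal)
t=11: [28, 25, 28, 25]  (not all equal)
t=12: [38, 42, 38, 42]  (not all equal)
t=13: [6, 6, 6, 6]  (all equal)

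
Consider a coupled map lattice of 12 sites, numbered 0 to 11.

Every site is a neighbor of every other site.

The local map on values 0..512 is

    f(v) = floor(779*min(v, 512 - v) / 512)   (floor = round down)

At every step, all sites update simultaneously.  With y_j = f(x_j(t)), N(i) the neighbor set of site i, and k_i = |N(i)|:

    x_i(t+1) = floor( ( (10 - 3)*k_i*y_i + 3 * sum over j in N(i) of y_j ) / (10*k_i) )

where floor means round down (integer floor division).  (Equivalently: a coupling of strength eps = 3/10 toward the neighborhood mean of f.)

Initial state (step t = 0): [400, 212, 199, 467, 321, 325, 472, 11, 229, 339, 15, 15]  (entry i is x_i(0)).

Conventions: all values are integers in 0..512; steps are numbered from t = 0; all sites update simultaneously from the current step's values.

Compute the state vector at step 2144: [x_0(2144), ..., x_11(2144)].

Simulating step by step:
t=0: [400, 212, 199, 467, 321, 325, 472, 11, 229, 339, 15, 15]
t=1: [173, 275, 262, 104, 254, 250, 99, 69, 293, 236, 73, 73]
t=2: [261, 326, 340, 190, 344, 340, 185, 154, 308, 325, 159, 159]
t=3: [346, 280, 266, 284, 262, 266, 279, 247, 299, 281, 252, 252]
t=4: [285, 352, 367, 348, 371, 367, 354, 368, 333, 351, 373, 373]
t=5: [310, 242, 226, 246, 222, 226, 240, 226, 261, 242, 220, 220]
t=6: [320, 362, 345, 366, 341, 345, 360, 345, 370, 362, 339, 339]
t=7: [277, 234, 251, 230, 255, 251, 236, 251, 226, 234, 257, 257]
t=8: [360, 360, 376, 355, 381, 376, 362, 376, 351, 360, 381, 381]
t=9: [226, 226, 209, 231, 205, 209, 224, 209, 235, 226, 205, 205]
t=10: [338, 338, 321, 344, 317, 321, 336, 321, 348, 338, 317, 317]
t=11: [268, 268, 285, 262, 289, 285, 270, 285, 258, 268, 289, 289]
t=12: [366, 366, 349, 372, 345, 349, 364, 349, 376, 366, 345, 345]
t=13: [226, 226, 243, 220, 247, 243, 228, 243, 215, 226, 247, 247]
t=14: [347, 347, 364, 341, 368, 364, 349, 364, 336, 347, 368, 368]
t=15: [246, 246, 229, 252, 225, 229, 244, 229, 257, 246, 225, 225]
t=16: [369, 369, 352, 375, 348, 352, 367, 352, 378, 369, 348, 348]
t=17: [221, 221, 238, 215, 242, 238, 223, 238, 211, 221, 242, 242]
t=18: [340, 340, 357, 334, 361, 357, 342, 357, 330, 340, 361, 361]
t=19: [256, 256, 239, 262, 235, 239, 254, 239, 266, 256, 235, 235]
t=20: [383, 383, 366, 377, 361, 366, 381, 366, 373, 383, 361, 361]
t=21: [201, 201, 219, 207, 223, 219, 203, 219, 211, 201, 223, 223]
t=22: [310, 310, 329, 316, 333, 329, 312, 329, 321, 310, 333, 333]
t=23: [300, 300, 281, 294, 277, 281, 298, 281, 289, 300, 277, 277]
t=24: [328, 328, 347, 334, 351, 347, 330, 347, 339, 328, 351, 351]
t=25: [273, 273, 254, 267, 249, 254, 271, 254, 262, 273, 249, 249]
t=26: [366, 366, 382, 372, 376, 382, 368, 382, 378, 366, 376, 376]
t=27: [217, 217, 200, 211, 207, 200, 215, 200, 205, 217, 207, 207]
t=28: [325, 325, 308, 319, 314, 308, 323, 308, 312, 325, 314, 314]
t=29: [288, 288, 305, 294, 299, 305, 290, 305, 301, 288, 299, 299]
t=30: [335, 335, 318, 329, 324, 318, 333, 318, 322, 335, 324, 324]
t=31: [273, 273, 290, 279, 284, 290, 275, 290, 286, 273, 284, 284]
t=32: [358, 358, 341, 352, 347, 341, 356, 341, 345, 358, 347, 347]
t=33: [238, 238, 255, 244, 249, 255, 240, 255, 251, 238, 249, 249]
t=34: [366, 366, 383, 372, 376, 383, 368, 383, 378, 366, 376, 376]
t=35: [217, 217, 200, 211, 206, 200, 215, 200, 204, 217, 206, 206]
t=36: [325, 325, 308, 319, 314, 308, 323, 308, 312, 325, 314, 314]

Answer: [358, 358, 341, 352, 347, 341, 356, 341, 345, 358, 347, 347]
Key observation: The state at step 28, [325, 325, 308, 319, 314, 308, 323, 308, 312, 325, 314, 314], reappears at step 36: the system is in a cycle of period 8 from step 28 on.  Therefore the state at step 2144 equals the state at step 28 + ((2144 - 28) mod 8) = 32, which is [358, 358, 341, 352, 347, 341, 356, 341, 345, 358, 347, 347].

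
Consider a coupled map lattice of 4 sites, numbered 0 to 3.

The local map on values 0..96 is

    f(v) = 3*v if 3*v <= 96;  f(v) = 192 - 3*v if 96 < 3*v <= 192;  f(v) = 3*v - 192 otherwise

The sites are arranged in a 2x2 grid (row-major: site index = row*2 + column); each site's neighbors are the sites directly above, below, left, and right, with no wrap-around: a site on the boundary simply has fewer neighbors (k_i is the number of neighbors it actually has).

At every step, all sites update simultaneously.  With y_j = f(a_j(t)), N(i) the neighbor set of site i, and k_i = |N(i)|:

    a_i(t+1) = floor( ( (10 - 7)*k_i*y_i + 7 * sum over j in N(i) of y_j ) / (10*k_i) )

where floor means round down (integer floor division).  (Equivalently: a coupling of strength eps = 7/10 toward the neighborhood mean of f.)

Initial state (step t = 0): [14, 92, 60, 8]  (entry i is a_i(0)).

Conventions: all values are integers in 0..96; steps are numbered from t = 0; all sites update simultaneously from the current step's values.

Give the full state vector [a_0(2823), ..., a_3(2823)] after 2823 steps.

Simulating step by step:
t=0: [14, 92, 60, 8]
t=1: [46, 48, 26, 40]
t=2: [60, 58, 67, 65]
t=3: [13, 10, 7, 10]
t=4: [29, 33, 30, 26]
t=5: [90, 85, 84, 87]
t=6: [66, 70, 69, 63]
t=7: [13, 8, 7, 12]
t=8: [27, 33, 32, 26]
t=9: [90, 83, 84, 89]
t=10: [64, 70, 71, 63]
t=11: [13, 6, 7, 14]
t=12: [25, 33, 34, 26]
t=13: [86, 81, 80, 87]
t=14: [54, 62, 61, 55]
t=15: [14, 21, 22, 13]
t=16: [57, 47, 48, 56]
t=17: [40, 31, 30, 41]
t=18: [85, 77, 76, 84]
t=19: [45, 54, 53, 44]
t=20: [39, 49, 50, 40]
t=21: [52, 64, 64, 52]
t=22: [10, 25, 25, 10]
t=23: [61, 43, 43, 61]
t=24: [46, 25, 25, 46]
t=25: [68, 60, 60, 68]
t=26: [12, 12, 12, 12]
t=27: [36, 36, 36, 36]
t=28: [84, 84, 84, 84]
t=29: [60, 60, 60, 60]
t=30: [12, 12, 12, 12]

Answer: [36, 36, 36, 36]
Key observation: The state at step 26, [12, 12, 12, 12], reappears at step 30: the system is in a cycle of period 4 from step 26 on.  Therefore the state at step 2823 equals the state at step 26 + ((2823 - 26) mod 4) = 27, which is [36, 36, 36, 36].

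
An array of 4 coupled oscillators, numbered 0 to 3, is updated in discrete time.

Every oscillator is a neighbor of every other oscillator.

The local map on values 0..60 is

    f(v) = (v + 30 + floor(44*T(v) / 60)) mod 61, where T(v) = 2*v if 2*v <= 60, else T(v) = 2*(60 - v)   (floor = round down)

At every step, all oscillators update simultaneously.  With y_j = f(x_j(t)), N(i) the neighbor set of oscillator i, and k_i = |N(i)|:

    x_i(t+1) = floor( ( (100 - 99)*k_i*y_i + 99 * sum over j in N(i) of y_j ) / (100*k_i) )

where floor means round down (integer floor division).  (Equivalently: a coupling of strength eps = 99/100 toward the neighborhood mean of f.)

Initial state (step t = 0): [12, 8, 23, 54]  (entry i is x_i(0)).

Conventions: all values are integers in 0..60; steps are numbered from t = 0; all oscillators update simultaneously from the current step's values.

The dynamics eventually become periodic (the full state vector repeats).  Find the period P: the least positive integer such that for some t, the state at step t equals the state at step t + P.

Answer: 2
Key observation: The state at step 3, [39, 39, 39, 39], reappears at step 5 — and no state repeats earlier — so the cycle the system enters has period 2.

Derivation:
t=0: [12, 8, 23, 54]
t=1: [35, 38, 46, 44]
t=2: [36, 37, 38, 37]
t=3: [39, 39, 39, 39]
t=4: [38, 38, 38, 38]
t=5: [39, 39, 39, 39]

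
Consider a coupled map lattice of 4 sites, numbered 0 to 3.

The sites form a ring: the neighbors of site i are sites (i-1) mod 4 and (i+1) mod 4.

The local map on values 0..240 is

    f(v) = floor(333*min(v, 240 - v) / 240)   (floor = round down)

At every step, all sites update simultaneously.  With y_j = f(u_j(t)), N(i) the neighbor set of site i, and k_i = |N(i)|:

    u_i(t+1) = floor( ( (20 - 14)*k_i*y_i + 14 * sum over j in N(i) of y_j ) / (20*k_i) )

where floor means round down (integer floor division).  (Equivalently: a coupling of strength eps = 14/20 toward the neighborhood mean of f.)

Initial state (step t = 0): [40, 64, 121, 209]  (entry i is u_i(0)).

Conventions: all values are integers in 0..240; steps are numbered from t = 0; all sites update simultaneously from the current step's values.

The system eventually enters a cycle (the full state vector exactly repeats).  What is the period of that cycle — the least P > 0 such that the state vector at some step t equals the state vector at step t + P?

Simulating step by step:
t=0: [40, 64, 121, 209]
t=1: [62, 103, 95, 89]
t=2: [118, 118, 132, 112]
t=3: [160, 158, 156, 155]
t=4: [113, 113, 115, 114]
t=5: [156, 157, 157, 157]
t=6: [115, 115, 115, 115]
t=7: [159, 159, 159, 159]
t=8: [112, 112, 112, 112]
t=9: [155, 155, 155, 155]
t=10: [117, 117, 117, 117]
t=11: [162, 162, 162, 162]
t=12: [108, 108, 108, 108]
t=13: [149, 149, 149, 149]
t=14: [126, 126, 126, 126]
t=15: [158, 158, 158, 158]
t=16: [113, 113, 113, 113]
t=17: [156, 156, 156, 156]
t=18: [116, 116, 116, 116]
t=19: [160, 160, 160, 160]
t=20: [111, 111, 111, 111]
t=21: [154, 154, 154, 154]
t=22: [119, 119, 119, 119]
t=23: [165, 165, 165, 165]
t=24: [104, 104, 104, 104]
t=25: [144, 144, 144, 144]
t=26: [133, 133, 133, 133]
t=27: [148, 148, 148, 148]
t=28: [127, 127, 127, 127]
t=29: [156, 156, 156, 156]

Answer: 12
Key observation: The state at step 17, [156, 156, 156, 156], reappears at step 29 — and no state repeats earlier — so the cycle the system enters has period 12.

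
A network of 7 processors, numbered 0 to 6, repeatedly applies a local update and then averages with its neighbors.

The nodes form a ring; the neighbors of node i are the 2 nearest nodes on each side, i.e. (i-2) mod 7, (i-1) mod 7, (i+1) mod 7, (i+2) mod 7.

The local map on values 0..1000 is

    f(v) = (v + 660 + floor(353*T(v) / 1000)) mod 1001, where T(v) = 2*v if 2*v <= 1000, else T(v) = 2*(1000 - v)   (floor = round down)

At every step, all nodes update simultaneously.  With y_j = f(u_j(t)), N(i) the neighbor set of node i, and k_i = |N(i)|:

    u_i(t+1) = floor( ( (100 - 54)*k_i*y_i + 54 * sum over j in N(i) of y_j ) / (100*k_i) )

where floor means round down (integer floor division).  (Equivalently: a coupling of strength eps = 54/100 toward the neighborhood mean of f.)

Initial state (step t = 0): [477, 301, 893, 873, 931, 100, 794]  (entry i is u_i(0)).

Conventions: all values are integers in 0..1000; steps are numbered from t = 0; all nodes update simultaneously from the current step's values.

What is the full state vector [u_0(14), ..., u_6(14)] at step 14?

Answer: [516, 516, 516, 516, 516, 516, 516]

Derivation:
t=0: [477, 301, 893, 873, 931, 100, 794]
t=1: [517, 392, 545, 591, 654, 696, 560]
t=2: [500, 435, 503, 514, 547, 550, 509]
t=3: [499, 461, 499, 502, 520, 521, 501]
t=4: [502, 480, 502, 504, 514, 515, 504]
t=5: [507, 496, 507, 508, 514, 514, 508]
t=6: [513, 509, 513, 513, 515, 515, 513]
t=7: [515, 514, 515, 515, 515, 515, 515]
t=8: [516, 516, 516, 516, 516, 516, 516]
t=9: [516, 516, 516, 516, 516, 516, 516]
t=10: [516, 516, 516, 516, 516, 516, 516]
t=11: [516, 516, 516, 516, 516, 516, 516]
t=12: [516, 516, 516, 516, 516, 516, 516]
t=13: [516, 516, 516, 516, 516, 516, 516]
t=14: [516, 516, 516, 516, 516, 516, 516]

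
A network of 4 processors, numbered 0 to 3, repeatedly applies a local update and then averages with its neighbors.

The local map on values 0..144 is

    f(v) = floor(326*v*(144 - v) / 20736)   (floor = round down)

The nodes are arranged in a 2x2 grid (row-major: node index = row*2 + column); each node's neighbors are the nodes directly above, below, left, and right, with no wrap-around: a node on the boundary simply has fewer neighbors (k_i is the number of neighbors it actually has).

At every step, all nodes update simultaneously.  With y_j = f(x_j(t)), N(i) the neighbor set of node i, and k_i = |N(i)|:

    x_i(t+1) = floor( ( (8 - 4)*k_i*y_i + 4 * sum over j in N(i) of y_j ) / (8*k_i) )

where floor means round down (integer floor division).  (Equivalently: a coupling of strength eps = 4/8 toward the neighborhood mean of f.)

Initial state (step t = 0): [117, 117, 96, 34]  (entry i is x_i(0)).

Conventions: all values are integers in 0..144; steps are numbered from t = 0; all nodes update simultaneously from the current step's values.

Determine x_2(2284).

Simulating step by step:
t=0: [117, 117, 96, 34]
t=1: [54, 51, 62, 59]
t=2: [76, 75, 78, 77]
t=3: [80, 81, 80, 80]
t=4: [80, 80, 80, 80]
t=5: [80, 80, 80, 80]

Answer: x_2(2284) = 80
Key observation: The state at step 4, [80, 80, 80, 80], reappears at step 5: the system is in a cycle of period 1 from step 4 on.  Therefore the state at step 2284 equals the state at step 4 + ((2284 - 4) mod 1) = 4, which is [80, 80, 80, 80].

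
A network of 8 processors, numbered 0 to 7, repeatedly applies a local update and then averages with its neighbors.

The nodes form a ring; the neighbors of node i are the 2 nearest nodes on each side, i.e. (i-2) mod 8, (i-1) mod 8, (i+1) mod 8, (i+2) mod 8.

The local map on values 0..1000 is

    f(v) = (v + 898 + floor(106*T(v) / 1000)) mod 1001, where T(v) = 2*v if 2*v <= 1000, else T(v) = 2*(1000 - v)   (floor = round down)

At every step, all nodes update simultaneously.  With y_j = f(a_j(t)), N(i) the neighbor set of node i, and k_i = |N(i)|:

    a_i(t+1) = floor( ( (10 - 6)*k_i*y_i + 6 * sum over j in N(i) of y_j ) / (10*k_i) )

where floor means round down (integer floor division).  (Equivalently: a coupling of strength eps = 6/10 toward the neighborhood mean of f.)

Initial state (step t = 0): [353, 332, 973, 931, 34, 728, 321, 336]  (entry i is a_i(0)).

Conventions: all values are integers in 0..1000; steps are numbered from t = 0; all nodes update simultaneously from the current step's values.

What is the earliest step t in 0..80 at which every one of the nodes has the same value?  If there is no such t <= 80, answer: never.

Answer: 11
Key observation: Synchronization is absorbing here: once all nodes are equal they stay equal, and step 11 is the first all-equal step.

Derivation:
t=0: [353, 332, 973, 931, 34, 728, 321, 336]  (not all equal)
t=1: [394, 471, 710, 756, 778, 628, 451, 360]  (not all equal)
t=2: [436, 498, 607, 650, 651, 571, 482, 416]  (not all equal)
t=3: [465, 505, 559, 588, 585, 541, 493, 455]  (not all equal)
t=4: [483, 506, 535, 552, 550, 526, 499, 478]  (not all equal)
t=5: [494, 507, 523, 532, 531, 518, 503, 492]  (not all equal)
t=6: [502, 508, 517, 522, 521, 514, 506, 500]  (not all equal)
t=7: [506, 510, 514, 516, 516, 512, 508, 506]  (not all equal)
t=8: [508, 510, 512, 513, 513, 511, 509, 508]  (not all equal)
t=9: [509, 510, 511, 512, 512, 511, 510, 509]  (not all equal)
t=10: [510, 510, 511, 511, 511, 511, 510, 510]  (not all equal)
t=11: [510, 510, 510, 510, 510, 510, 510, 510]  (all equal)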